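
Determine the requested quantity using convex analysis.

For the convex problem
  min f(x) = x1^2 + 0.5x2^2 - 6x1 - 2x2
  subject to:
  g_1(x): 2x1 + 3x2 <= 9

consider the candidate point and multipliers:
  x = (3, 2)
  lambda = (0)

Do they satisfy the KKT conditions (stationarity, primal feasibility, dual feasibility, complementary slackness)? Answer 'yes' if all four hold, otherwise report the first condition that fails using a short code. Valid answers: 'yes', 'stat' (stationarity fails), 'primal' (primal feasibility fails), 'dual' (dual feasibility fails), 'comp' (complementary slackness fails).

Gradient of f: grad f(x) = Q x + c = (0, 0)
Constraint values g_i(x) = a_i^T x - b_i:
  g_1((3, 2)) = 3
Stationarity residual: grad f(x) + sum_i lambda_i a_i = (0, 0)
  -> stationarity OK
Primal feasibility (all g_i <= 0): FAILS
Dual feasibility (all lambda_i >= 0): OK
Complementary slackness (lambda_i * g_i(x) = 0 for all i): OK

Verdict: the first failing condition is primal_feasibility -> primal.

primal


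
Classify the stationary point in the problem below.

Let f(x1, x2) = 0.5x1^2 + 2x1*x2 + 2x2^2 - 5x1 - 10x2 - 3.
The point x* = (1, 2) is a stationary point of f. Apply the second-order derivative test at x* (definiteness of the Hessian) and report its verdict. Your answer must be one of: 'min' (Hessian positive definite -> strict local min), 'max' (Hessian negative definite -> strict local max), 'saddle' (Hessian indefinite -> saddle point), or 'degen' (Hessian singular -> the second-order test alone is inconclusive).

Compute the Hessian H = grad^2 f:
  H = [[1, 2], [2, 4]]
Verify stationarity: grad f(x*) = H x* + g = (0, 0).
Eigenvalues of H: 0, 5.
H has a zero eigenvalue (singular; positive semidefinite but not definite), so H is neither positive definite, negative definite, nor indefinite. The second-order test alone is inconclusive -> degen.
(Indeed, f is constant along the null direction of H through x*, so x* is not a strict local extremum.)

degen


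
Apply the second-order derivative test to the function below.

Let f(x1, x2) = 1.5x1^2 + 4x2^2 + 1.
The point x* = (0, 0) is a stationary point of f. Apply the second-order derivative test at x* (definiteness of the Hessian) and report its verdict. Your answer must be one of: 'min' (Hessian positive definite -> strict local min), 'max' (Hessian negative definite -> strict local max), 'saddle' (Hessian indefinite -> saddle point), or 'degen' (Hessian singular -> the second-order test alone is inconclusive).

Compute the Hessian H = grad^2 f:
  H = [[3, 0], [0, 8]]
Verify stationarity: grad f(x*) = H x* + g = (0, 0).
Eigenvalues of H: 3, 8.
Both eigenvalues > 0, so H is positive definite -> x* is a strict local min.

min


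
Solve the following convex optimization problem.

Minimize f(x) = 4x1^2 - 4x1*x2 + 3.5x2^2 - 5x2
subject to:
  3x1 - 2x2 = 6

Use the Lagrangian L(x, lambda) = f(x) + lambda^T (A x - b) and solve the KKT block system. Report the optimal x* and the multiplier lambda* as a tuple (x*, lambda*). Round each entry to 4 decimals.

Form the Lagrangian:
  L(x, lambda) = (1/2) x^T Q x + c^T x + lambda^T (A x - b)
Stationarity (grad_x L = 0): Q x + c + A^T lambda = 0.
Primal feasibility: A x = b.

This gives the KKT block system:
  [ Q   A^T ] [ x     ]   [-c ]
  [ A    0  ] [ lambda ] = [ b ]

Solving the linear system:
  x*      = (2.2979, 0.4468)
  lambda* = (-5.5319)
  f(x*)   = 15.4787

x* = (2.2979, 0.4468), lambda* = (-5.5319)


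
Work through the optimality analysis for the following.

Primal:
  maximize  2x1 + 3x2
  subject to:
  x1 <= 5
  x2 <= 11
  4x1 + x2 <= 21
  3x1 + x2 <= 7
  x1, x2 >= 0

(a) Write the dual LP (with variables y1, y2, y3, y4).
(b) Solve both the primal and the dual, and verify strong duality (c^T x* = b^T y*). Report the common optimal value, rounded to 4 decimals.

The standard primal-dual pair for 'max c^T x s.t. A x <= b, x >= 0' is:
  Dual:  min b^T y  s.t.  A^T y >= c,  y >= 0.

So the dual LP is:
  minimize  5y1 + 11y2 + 21y3 + 7y4
  subject to:
    y1 + 4y3 + 3y4 >= 2
    y2 + y3 + y4 >= 3
    y1, y2, y3, y4 >= 0

Solving the primal: x* = (0, 7).
  primal value c^T x* = 21.
Solving the dual: y* = (0, 0, 0, 3).
  dual value b^T y* = 21.
Strong duality: c^T x* = b^T y*. Confirmed.

21


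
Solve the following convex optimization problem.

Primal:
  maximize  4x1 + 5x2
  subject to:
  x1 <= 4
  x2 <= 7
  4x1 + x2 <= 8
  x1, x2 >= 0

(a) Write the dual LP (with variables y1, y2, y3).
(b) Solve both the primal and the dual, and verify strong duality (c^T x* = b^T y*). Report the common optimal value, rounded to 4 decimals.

The standard primal-dual pair for 'max c^T x s.t. A x <= b, x >= 0' is:
  Dual:  min b^T y  s.t.  A^T y >= c,  y >= 0.

So the dual LP is:
  minimize  4y1 + 7y2 + 8y3
  subject to:
    y1 + 4y3 >= 4
    y2 + y3 >= 5
    y1, y2, y3 >= 0

Solving the primal: x* = (0.25, 7).
  primal value c^T x* = 36.
Solving the dual: y* = (0, 4, 1).
  dual value b^T y* = 36.
Strong duality: c^T x* = b^T y*. Confirmed.

36


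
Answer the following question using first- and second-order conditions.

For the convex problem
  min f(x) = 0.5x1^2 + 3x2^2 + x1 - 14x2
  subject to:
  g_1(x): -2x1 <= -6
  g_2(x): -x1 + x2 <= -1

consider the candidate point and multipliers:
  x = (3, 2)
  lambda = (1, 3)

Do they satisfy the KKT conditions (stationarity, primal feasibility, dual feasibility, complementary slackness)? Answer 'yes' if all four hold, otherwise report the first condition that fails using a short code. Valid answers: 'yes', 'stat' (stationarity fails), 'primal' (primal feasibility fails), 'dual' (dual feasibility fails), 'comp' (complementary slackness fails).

Gradient of f: grad f(x) = Q x + c = (4, -2)
Constraint values g_i(x) = a_i^T x - b_i:
  g_1((3, 2)) = 0
  g_2((3, 2)) = 0
Stationarity residual: grad f(x) + sum_i lambda_i a_i = (-1, 1)
  -> stationarity FAILS
Primal feasibility (all g_i <= 0): OK
Dual feasibility (all lambda_i >= 0): OK
Complementary slackness (lambda_i * g_i(x) = 0 for all i): OK

Verdict: the first failing condition is stationarity -> stat.

stat


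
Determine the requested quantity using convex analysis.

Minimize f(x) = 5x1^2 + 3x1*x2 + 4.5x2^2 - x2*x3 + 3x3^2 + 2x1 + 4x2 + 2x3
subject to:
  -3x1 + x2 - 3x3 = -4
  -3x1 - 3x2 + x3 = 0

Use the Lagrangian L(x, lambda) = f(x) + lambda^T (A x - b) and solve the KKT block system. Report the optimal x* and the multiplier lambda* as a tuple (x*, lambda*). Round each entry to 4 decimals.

Form the Lagrangian:
  L(x, lambda) = (1/2) x^T Q x + c^T x + lambda^T (A x - b)
Stationarity (grad_x L = 0): Q x + c + A^T lambda = 0.
Primal feasibility: A x = b.

This gives the KKT block system:
  [ Q   A^T ] [ x     ]   [-c ]
  [ A    0  ] [ lambda ] = [ b ]

Solving the linear system:
  x*      = (0.7521, -0.6281, 0.3719)
  lambda* = (1.8512, 0.6942)
  f(x*)   = 3.5702

x* = (0.7521, -0.6281, 0.3719), lambda* = (1.8512, 0.6942)


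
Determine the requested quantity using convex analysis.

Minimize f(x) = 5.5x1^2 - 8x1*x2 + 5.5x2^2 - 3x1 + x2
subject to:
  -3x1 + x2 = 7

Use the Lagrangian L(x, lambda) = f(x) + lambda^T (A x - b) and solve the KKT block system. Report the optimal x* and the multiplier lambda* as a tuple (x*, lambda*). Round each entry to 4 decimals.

Form the Lagrangian:
  L(x, lambda) = (1/2) x^T Q x + c^T x + lambda^T (A x - b)
Stationarity (grad_x L = 0): Q x + c + A^T lambda = 0.
Primal feasibility: A x = b.

This gives the KKT block system:
  [ Q   A^T ] [ x     ]   [-c ]
  [ A    0  ] [ lambda ] = [ b ]

Solving the linear system:
  x*      = (-2.8226, -1.4677)
  lambda* = (-7.4355)
  f(x*)   = 29.5242

x* = (-2.8226, -1.4677), lambda* = (-7.4355)


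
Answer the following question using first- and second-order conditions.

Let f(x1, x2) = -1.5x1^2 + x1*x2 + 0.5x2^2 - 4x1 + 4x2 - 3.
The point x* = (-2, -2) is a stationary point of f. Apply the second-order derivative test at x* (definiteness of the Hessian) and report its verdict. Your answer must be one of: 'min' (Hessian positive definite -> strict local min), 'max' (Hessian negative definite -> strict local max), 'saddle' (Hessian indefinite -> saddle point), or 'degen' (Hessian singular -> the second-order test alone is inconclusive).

Compute the Hessian H = grad^2 f:
  H = [[-3, 1], [1, 1]]
Verify stationarity: grad f(x*) = H x* + g = (0, 0).
Eigenvalues of H: -3.2361, 1.2361.
Eigenvalues have mixed signs, so H is indefinite -> x* is a saddle point.

saddle


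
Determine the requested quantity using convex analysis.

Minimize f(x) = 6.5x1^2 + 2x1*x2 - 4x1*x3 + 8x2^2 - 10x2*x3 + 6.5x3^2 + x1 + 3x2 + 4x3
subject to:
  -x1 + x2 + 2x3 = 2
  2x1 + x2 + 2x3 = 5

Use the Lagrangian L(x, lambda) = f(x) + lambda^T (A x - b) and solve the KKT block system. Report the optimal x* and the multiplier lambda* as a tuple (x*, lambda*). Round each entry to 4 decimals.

Form the Lagrangian:
  L(x, lambda) = (1/2) x^T Q x + c^T x + lambda^T (A x - b)
Stationarity (grad_x L = 0): Q x + c + A^T lambda = 0.
Primal feasibility: A x = b.

This gives the KKT block system:
  [ Q   A^T ] [ x     ]   [-c ]
  [ A    0  ] [ lambda ] = [ b ]

Solving the linear system:
  x*      = (1, 0.6752, 1.1624)
  lambda* = (0.7806, -4.9601)
  f(x*)   = 15.4573

x* = (1, 0.6752, 1.1624), lambda* = (0.7806, -4.9601)


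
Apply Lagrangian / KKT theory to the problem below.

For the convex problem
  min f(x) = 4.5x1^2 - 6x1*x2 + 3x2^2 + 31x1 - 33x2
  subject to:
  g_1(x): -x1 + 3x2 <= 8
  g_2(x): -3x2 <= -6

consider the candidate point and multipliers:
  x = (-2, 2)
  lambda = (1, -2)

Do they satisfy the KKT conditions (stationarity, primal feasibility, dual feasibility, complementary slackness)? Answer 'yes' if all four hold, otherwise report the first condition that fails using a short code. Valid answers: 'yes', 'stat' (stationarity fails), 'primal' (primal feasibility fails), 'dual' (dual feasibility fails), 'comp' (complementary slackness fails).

Gradient of f: grad f(x) = Q x + c = (1, -9)
Constraint values g_i(x) = a_i^T x - b_i:
  g_1((-2, 2)) = 0
  g_2((-2, 2)) = 0
Stationarity residual: grad f(x) + sum_i lambda_i a_i = (0, 0)
  -> stationarity OK
Primal feasibility (all g_i <= 0): OK
Dual feasibility (all lambda_i >= 0): FAILS
Complementary slackness (lambda_i * g_i(x) = 0 for all i): OK

Verdict: the first failing condition is dual_feasibility -> dual.

dual


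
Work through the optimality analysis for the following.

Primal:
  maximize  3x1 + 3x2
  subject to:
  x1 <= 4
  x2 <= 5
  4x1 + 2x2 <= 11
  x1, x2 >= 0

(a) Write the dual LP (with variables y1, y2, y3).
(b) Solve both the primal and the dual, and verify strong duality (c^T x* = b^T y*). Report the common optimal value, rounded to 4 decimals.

The standard primal-dual pair for 'max c^T x s.t. A x <= b, x >= 0' is:
  Dual:  min b^T y  s.t.  A^T y >= c,  y >= 0.

So the dual LP is:
  minimize  4y1 + 5y2 + 11y3
  subject to:
    y1 + 4y3 >= 3
    y2 + 2y3 >= 3
    y1, y2, y3 >= 0

Solving the primal: x* = (0.25, 5).
  primal value c^T x* = 15.75.
Solving the dual: y* = (0, 1.5, 0.75).
  dual value b^T y* = 15.75.
Strong duality: c^T x* = b^T y*. Confirmed.

15.75


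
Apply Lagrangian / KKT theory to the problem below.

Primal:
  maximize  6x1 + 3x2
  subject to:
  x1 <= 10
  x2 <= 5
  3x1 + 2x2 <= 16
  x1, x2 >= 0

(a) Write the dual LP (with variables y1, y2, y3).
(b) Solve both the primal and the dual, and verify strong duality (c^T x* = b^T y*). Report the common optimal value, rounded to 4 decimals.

The standard primal-dual pair for 'max c^T x s.t. A x <= b, x >= 0' is:
  Dual:  min b^T y  s.t.  A^T y >= c,  y >= 0.

So the dual LP is:
  minimize  10y1 + 5y2 + 16y3
  subject to:
    y1 + 3y3 >= 6
    y2 + 2y3 >= 3
    y1, y2, y3 >= 0

Solving the primal: x* = (5.3333, 0).
  primal value c^T x* = 32.
Solving the dual: y* = (0, 0, 2).
  dual value b^T y* = 32.
Strong duality: c^T x* = b^T y*. Confirmed.

32


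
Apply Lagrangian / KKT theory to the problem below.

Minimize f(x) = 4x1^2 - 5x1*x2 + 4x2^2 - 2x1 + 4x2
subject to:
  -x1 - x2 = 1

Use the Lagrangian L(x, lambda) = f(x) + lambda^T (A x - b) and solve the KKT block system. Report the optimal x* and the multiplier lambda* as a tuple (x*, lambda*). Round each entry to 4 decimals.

Form the Lagrangian:
  L(x, lambda) = (1/2) x^T Q x + c^T x + lambda^T (A x - b)
Stationarity (grad_x L = 0): Q x + c + A^T lambda = 0.
Primal feasibility: A x = b.

This gives the KKT block system:
  [ Q   A^T ] [ x     ]   [-c ]
  [ A    0  ] [ lambda ] = [ b ]

Solving the linear system:
  x*      = (-0.2692, -0.7308)
  lambda* = (-0.5)
  f(x*)   = -0.9423

x* = (-0.2692, -0.7308), lambda* = (-0.5)


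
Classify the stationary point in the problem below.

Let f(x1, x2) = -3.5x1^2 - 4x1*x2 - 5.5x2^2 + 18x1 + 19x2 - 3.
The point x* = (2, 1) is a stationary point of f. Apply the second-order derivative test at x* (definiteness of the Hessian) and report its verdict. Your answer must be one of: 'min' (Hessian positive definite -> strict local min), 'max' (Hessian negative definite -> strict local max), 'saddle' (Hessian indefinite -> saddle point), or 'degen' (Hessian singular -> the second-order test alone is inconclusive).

Compute the Hessian H = grad^2 f:
  H = [[-7, -4], [-4, -11]]
Verify stationarity: grad f(x*) = H x* + g = (0, 0).
Eigenvalues of H: -13.4721, -4.5279.
Both eigenvalues < 0, so H is negative definite -> x* is a strict local max.

max


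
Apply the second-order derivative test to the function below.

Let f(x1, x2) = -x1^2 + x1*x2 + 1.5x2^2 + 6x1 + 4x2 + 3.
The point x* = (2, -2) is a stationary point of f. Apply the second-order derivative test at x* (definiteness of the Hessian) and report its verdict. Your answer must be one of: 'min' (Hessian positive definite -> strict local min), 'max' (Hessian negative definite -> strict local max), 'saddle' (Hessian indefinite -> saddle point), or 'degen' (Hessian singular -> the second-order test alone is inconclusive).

Compute the Hessian H = grad^2 f:
  H = [[-2, 1], [1, 3]]
Verify stationarity: grad f(x*) = H x* + g = (0, 0).
Eigenvalues of H: -2.1926, 3.1926.
Eigenvalues have mixed signs, so H is indefinite -> x* is a saddle point.

saddle


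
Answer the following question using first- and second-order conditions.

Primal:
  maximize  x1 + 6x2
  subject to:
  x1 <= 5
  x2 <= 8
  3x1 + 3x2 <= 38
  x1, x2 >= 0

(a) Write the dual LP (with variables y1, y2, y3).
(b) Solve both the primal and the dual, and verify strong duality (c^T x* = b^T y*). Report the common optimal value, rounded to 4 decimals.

The standard primal-dual pair for 'max c^T x s.t. A x <= b, x >= 0' is:
  Dual:  min b^T y  s.t.  A^T y >= c,  y >= 0.

So the dual LP is:
  minimize  5y1 + 8y2 + 38y3
  subject to:
    y1 + 3y3 >= 1
    y2 + 3y3 >= 6
    y1, y2, y3 >= 0

Solving the primal: x* = (4.6667, 8).
  primal value c^T x* = 52.6667.
Solving the dual: y* = (0, 5, 0.3333).
  dual value b^T y* = 52.6667.
Strong duality: c^T x* = b^T y*. Confirmed.

52.6667


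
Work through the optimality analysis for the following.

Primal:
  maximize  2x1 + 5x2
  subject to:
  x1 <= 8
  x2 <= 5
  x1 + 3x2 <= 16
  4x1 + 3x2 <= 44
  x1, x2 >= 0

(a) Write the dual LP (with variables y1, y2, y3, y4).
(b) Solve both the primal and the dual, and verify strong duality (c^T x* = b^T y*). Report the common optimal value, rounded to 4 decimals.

The standard primal-dual pair for 'max c^T x s.t. A x <= b, x >= 0' is:
  Dual:  min b^T y  s.t.  A^T y >= c,  y >= 0.

So the dual LP is:
  minimize  8y1 + 5y2 + 16y3 + 44y4
  subject to:
    y1 + y3 + 4y4 >= 2
    y2 + 3y3 + 3y4 >= 5
    y1, y2, y3, y4 >= 0

Solving the primal: x* = (8, 2.6667).
  primal value c^T x* = 29.3333.
Solving the dual: y* = (0.3333, 0, 1.6667, 0).
  dual value b^T y* = 29.3333.
Strong duality: c^T x* = b^T y*. Confirmed.

29.3333


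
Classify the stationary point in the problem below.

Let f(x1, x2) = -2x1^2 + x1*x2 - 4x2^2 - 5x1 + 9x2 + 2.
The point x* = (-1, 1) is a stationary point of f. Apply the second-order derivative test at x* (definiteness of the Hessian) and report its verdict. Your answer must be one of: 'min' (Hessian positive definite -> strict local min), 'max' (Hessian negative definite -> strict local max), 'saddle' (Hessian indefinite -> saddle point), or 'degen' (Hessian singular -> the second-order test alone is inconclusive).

Compute the Hessian H = grad^2 f:
  H = [[-4, 1], [1, -8]]
Verify stationarity: grad f(x*) = H x* + g = (0, 0).
Eigenvalues of H: -8.2361, -3.7639.
Both eigenvalues < 0, so H is negative definite -> x* is a strict local max.

max


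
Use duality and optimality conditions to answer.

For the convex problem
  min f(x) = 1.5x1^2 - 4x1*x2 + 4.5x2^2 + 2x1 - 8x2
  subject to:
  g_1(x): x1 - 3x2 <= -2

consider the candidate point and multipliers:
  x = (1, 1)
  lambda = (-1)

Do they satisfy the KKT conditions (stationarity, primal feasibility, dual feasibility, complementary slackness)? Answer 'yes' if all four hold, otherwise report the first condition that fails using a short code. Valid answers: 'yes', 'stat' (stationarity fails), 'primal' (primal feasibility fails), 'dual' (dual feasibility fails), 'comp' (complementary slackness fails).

Gradient of f: grad f(x) = Q x + c = (1, -3)
Constraint values g_i(x) = a_i^T x - b_i:
  g_1((1, 1)) = 0
Stationarity residual: grad f(x) + sum_i lambda_i a_i = (0, 0)
  -> stationarity OK
Primal feasibility (all g_i <= 0): OK
Dual feasibility (all lambda_i >= 0): FAILS
Complementary slackness (lambda_i * g_i(x) = 0 for all i): OK

Verdict: the first failing condition is dual_feasibility -> dual.

dual


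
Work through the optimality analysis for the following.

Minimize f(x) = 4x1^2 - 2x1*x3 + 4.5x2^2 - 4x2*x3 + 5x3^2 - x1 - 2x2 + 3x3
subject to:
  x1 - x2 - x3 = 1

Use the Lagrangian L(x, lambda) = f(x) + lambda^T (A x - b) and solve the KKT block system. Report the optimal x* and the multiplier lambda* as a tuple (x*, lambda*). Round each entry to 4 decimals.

Form the Lagrangian:
  L(x, lambda) = (1/2) x^T Q x + c^T x + lambda^T (A x - b)
Stationarity (grad_x L = 0): Q x + c + A^T lambda = 0.
Primal feasibility: A x = b.

This gives the KKT block system:
  [ Q   A^T ] [ x     ]   [-c ]
  [ A    0  ] [ lambda ] = [ b ]

Solving the linear system:
  x*      = (0.2308, -0.2308, -0.5385)
  lambda* = (-1.9231)
  f(x*)   = 0.2692

x* = (0.2308, -0.2308, -0.5385), lambda* = (-1.9231)


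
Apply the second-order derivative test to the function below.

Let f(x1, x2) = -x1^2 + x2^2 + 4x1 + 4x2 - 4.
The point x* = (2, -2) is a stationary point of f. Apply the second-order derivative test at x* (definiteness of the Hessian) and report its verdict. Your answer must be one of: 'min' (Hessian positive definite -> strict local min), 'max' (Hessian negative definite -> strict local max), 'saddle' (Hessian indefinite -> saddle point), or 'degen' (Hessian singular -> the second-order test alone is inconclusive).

Compute the Hessian H = grad^2 f:
  H = [[-2, 0], [0, 2]]
Verify stationarity: grad f(x*) = H x* + g = (0, 0).
Eigenvalues of H: -2, 2.
Eigenvalues have mixed signs, so H is indefinite -> x* is a saddle point.

saddle


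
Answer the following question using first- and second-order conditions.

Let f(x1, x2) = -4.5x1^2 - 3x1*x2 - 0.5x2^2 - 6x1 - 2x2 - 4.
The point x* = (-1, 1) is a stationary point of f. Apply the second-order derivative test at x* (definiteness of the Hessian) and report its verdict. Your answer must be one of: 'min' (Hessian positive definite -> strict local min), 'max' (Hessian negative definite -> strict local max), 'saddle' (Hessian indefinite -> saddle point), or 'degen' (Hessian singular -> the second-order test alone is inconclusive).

Compute the Hessian H = grad^2 f:
  H = [[-9, -3], [-3, -1]]
Verify stationarity: grad f(x*) = H x* + g = (0, 0).
Eigenvalues of H: -10, 0.
H has a zero eigenvalue (singular; negative semidefinite but not definite), so H is neither positive definite, negative definite, nor indefinite. The second-order test alone is inconclusive -> degen.
(Indeed, f is constant along the null direction of H through x*, so x* is not a strict local extremum.)

degen


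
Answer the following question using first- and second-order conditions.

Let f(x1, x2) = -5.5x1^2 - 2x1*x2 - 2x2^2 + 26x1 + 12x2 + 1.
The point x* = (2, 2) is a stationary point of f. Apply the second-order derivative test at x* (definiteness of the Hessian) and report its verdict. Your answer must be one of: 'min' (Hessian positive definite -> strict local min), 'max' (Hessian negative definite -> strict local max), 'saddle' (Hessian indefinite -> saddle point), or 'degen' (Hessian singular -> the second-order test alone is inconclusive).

Compute the Hessian H = grad^2 f:
  H = [[-11, -2], [-2, -4]]
Verify stationarity: grad f(x*) = H x* + g = (0, 0).
Eigenvalues of H: -11.5311, -3.4689.
Both eigenvalues < 0, so H is negative definite -> x* is a strict local max.

max


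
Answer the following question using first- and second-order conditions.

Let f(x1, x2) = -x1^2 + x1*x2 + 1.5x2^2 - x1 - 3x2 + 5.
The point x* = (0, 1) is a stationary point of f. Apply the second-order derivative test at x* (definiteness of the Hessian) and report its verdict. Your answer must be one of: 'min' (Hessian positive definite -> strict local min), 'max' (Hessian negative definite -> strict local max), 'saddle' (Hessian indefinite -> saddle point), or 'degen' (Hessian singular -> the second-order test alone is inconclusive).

Compute the Hessian H = grad^2 f:
  H = [[-2, 1], [1, 3]]
Verify stationarity: grad f(x*) = H x* + g = (0, 0).
Eigenvalues of H: -2.1926, 3.1926.
Eigenvalues have mixed signs, so H is indefinite -> x* is a saddle point.

saddle


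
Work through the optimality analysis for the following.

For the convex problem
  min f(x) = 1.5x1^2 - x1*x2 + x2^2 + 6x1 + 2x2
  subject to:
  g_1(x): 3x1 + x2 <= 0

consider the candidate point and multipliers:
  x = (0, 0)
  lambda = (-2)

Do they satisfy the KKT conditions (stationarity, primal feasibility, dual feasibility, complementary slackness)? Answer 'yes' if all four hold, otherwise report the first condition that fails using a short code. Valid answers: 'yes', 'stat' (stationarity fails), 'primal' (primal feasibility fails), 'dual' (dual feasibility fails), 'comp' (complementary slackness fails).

Gradient of f: grad f(x) = Q x + c = (6, 2)
Constraint values g_i(x) = a_i^T x - b_i:
  g_1((0, 0)) = 0
Stationarity residual: grad f(x) + sum_i lambda_i a_i = (0, 0)
  -> stationarity OK
Primal feasibility (all g_i <= 0): OK
Dual feasibility (all lambda_i >= 0): FAILS
Complementary slackness (lambda_i * g_i(x) = 0 for all i): OK

Verdict: the first failing condition is dual_feasibility -> dual.

dual


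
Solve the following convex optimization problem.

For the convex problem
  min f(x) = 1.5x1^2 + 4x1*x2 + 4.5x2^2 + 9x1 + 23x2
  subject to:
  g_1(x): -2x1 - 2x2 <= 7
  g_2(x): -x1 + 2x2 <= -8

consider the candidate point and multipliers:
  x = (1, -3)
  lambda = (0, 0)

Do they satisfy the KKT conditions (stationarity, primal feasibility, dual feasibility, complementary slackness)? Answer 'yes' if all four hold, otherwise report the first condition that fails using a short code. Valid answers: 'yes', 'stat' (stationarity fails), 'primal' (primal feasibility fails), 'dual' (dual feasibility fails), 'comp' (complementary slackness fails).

Gradient of f: grad f(x) = Q x + c = (0, 0)
Constraint values g_i(x) = a_i^T x - b_i:
  g_1((1, -3)) = -3
  g_2((1, -3)) = 1
Stationarity residual: grad f(x) + sum_i lambda_i a_i = (0, 0)
  -> stationarity OK
Primal feasibility (all g_i <= 0): FAILS
Dual feasibility (all lambda_i >= 0): OK
Complementary slackness (lambda_i * g_i(x) = 0 for all i): OK

Verdict: the first failing condition is primal_feasibility -> primal.

primal


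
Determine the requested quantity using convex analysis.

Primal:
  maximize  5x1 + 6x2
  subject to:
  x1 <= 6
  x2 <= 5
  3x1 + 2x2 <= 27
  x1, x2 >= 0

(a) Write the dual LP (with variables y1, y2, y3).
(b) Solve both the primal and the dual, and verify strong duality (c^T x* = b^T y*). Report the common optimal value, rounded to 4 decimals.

The standard primal-dual pair for 'max c^T x s.t. A x <= b, x >= 0' is:
  Dual:  min b^T y  s.t.  A^T y >= c,  y >= 0.

So the dual LP is:
  minimize  6y1 + 5y2 + 27y3
  subject to:
    y1 + 3y3 >= 5
    y2 + 2y3 >= 6
    y1, y2, y3 >= 0

Solving the primal: x* = (5.6667, 5).
  primal value c^T x* = 58.3333.
Solving the dual: y* = (0, 2.6667, 1.6667).
  dual value b^T y* = 58.3333.
Strong duality: c^T x* = b^T y*. Confirmed.

58.3333


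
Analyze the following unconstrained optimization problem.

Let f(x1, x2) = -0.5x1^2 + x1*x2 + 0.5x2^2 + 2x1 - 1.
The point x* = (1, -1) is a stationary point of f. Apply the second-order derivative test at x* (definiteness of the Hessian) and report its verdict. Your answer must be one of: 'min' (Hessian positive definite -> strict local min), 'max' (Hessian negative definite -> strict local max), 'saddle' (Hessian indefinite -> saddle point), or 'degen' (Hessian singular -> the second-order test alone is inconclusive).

Compute the Hessian H = grad^2 f:
  H = [[-1, 1], [1, 1]]
Verify stationarity: grad f(x*) = H x* + g = (0, 0).
Eigenvalues of H: -1.4142, 1.4142.
Eigenvalues have mixed signs, so H is indefinite -> x* is a saddle point.

saddle


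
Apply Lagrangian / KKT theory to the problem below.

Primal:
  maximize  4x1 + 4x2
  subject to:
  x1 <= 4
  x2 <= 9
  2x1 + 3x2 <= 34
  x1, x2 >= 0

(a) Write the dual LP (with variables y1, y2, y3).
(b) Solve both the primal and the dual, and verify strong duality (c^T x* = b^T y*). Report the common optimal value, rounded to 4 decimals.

The standard primal-dual pair for 'max c^T x s.t. A x <= b, x >= 0' is:
  Dual:  min b^T y  s.t.  A^T y >= c,  y >= 0.

So the dual LP is:
  minimize  4y1 + 9y2 + 34y3
  subject to:
    y1 + 2y3 >= 4
    y2 + 3y3 >= 4
    y1, y2, y3 >= 0

Solving the primal: x* = (4, 8.6667).
  primal value c^T x* = 50.6667.
Solving the dual: y* = (1.3333, 0, 1.3333).
  dual value b^T y* = 50.6667.
Strong duality: c^T x* = b^T y*. Confirmed.

50.6667


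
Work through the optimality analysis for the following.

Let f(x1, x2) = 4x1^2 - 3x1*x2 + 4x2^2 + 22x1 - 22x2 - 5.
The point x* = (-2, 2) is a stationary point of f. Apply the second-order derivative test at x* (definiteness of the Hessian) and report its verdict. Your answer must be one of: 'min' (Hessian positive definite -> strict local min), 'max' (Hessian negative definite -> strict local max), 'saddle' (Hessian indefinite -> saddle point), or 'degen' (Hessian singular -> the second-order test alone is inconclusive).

Compute the Hessian H = grad^2 f:
  H = [[8, -3], [-3, 8]]
Verify stationarity: grad f(x*) = H x* + g = (0, 0).
Eigenvalues of H: 5, 11.
Both eigenvalues > 0, so H is positive definite -> x* is a strict local min.

min


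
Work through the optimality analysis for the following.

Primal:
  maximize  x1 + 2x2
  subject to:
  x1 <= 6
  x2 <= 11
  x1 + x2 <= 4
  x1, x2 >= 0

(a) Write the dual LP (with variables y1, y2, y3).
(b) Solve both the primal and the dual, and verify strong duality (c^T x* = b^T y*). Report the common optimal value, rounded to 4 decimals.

The standard primal-dual pair for 'max c^T x s.t. A x <= b, x >= 0' is:
  Dual:  min b^T y  s.t.  A^T y >= c,  y >= 0.

So the dual LP is:
  minimize  6y1 + 11y2 + 4y3
  subject to:
    y1 + y3 >= 1
    y2 + y3 >= 2
    y1, y2, y3 >= 0

Solving the primal: x* = (0, 4).
  primal value c^T x* = 8.
Solving the dual: y* = (0, 0, 2).
  dual value b^T y* = 8.
Strong duality: c^T x* = b^T y*. Confirmed.

8


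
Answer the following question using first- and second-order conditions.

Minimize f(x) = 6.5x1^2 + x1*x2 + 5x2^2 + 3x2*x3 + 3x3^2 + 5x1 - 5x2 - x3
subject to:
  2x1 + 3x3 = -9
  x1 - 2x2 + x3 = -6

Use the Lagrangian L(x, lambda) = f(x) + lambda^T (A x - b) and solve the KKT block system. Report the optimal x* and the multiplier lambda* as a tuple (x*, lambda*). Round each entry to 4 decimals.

Form the Lagrangian:
  L(x, lambda) = (1/2) x^T Q x + c^T x + lambda^T (A x - b)
Stationarity (grad_x L = 0): Q x + c + A^T lambda = 0.
Primal feasibility: A x = b.

This gives the KKT block system:
  [ Q   A^T ] [ x     ]   [-c ]
  [ A    0  ] [ lambda ] = [ b ]

Solving the linear system:
  x*      = (-1.0463, 1.3256, -2.3025)
  lambda* = (3.5623, 0.1512)
  f(x*)   = 11.7055

x* = (-1.0463, 1.3256, -2.3025), lambda* = (3.5623, 0.1512)


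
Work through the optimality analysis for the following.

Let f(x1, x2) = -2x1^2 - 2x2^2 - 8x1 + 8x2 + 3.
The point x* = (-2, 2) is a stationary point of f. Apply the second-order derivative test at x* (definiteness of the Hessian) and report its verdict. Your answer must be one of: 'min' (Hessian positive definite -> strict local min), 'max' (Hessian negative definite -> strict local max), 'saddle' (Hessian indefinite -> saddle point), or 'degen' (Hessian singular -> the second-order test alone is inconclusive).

Compute the Hessian H = grad^2 f:
  H = [[-4, 0], [0, -4]]
Verify stationarity: grad f(x*) = H x* + g = (0, 0).
Eigenvalues of H: -4, -4.
Both eigenvalues < 0, so H is negative definite -> x* is a strict local max.

max


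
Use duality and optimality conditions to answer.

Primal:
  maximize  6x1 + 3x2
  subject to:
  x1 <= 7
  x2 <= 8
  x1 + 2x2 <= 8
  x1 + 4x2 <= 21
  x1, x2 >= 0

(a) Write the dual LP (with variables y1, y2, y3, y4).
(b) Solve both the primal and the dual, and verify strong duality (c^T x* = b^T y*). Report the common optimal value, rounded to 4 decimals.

The standard primal-dual pair for 'max c^T x s.t. A x <= b, x >= 0' is:
  Dual:  min b^T y  s.t.  A^T y >= c,  y >= 0.

So the dual LP is:
  minimize  7y1 + 8y2 + 8y3 + 21y4
  subject to:
    y1 + y3 + y4 >= 6
    y2 + 2y3 + 4y4 >= 3
    y1, y2, y3, y4 >= 0

Solving the primal: x* = (7, 0.5).
  primal value c^T x* = 43.5.
Solving the dual: y* = (4.5, 0, 1.5, 0).
  dual value b^T y* = 43.5.
Strong duality: c^T x* = b^T y*. Confirmed.

43.5


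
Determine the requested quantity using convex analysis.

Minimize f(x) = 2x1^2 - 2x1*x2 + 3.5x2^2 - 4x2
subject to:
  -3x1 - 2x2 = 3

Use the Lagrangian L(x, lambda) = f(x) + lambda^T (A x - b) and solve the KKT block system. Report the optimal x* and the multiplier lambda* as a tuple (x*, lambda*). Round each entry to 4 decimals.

Form the Lagrangian:
  L(x, lambda) = (1/2) x^T Q x + c^T x + lambda^T (A x - b)
Stationarity (grad_x L = 0): Q x + c + A^T lambda = 0.
Primal feasibility: A x = b.

This gives the KKT block system:
  [ Q   A^T ] [ x     ]   [-c ]
  [ A    0  ] [ lambda ] = [ b ]

Solving the linear system:
  x*      = (-0.9612, -0.0583)
  lambda* = (-1.2427)
  f(x*)   = 1.9806

x* = (-0.9612, -0.0583), lambda* = (-1.2427)


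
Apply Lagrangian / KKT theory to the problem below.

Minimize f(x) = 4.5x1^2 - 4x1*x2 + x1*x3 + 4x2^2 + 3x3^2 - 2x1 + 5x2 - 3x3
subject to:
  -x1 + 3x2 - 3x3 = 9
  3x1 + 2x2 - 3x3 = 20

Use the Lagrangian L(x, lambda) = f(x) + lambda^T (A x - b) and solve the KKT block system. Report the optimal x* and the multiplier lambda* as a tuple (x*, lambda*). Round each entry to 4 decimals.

Form the Lagrangian:
  L(x, lambda) = (1/2) x^T Q x + c^T x + lambda^T (A x - b)
Stationarity (grad_x L = 0): Q x + c + A^T lambda = 0.
Primal feasibility: A x = b.

This gives the KKT block system:
  [ Q   A^T ] [ x     ]   [-c ]
  [ A    0  ] [ lambda ] = [ b ]

Solving the linear system:
  x*      = (3.228, 1.9119, -2.1641)
  lambda* = (1.1209, -5.3731)
  f(x*)   = 53.4845

x* = (3.228, 1.9119, -2.1641), lambda* = (1.1209, -5.3731)


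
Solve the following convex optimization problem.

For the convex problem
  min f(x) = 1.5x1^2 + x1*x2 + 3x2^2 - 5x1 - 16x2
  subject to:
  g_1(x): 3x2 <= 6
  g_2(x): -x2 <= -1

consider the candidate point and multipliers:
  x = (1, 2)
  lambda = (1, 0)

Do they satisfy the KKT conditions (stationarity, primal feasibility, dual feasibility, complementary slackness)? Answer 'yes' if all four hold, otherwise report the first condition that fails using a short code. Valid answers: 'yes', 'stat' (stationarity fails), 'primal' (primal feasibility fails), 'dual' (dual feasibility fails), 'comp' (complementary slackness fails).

Gradient of f: grad f(x) = Q x + c = (0, -3)
Constraint values g_i(x) = a_i^T x - b_i:
  g_1((1, 2)) = 0
  g_2((1, 2)) = -1
Stationarity residual: grad f(x) + sum_i lambda_i a_i = (0, 0)
  -> stationarity OK
Primal feasibility (all g_i <= 0): OK
Dual feasibility (all lambda_i >= 0): OK
Complementary slackness (lambda_i * g_i(x) = 0 for all i): OK

Verdict: yes, KKT holds.

yes


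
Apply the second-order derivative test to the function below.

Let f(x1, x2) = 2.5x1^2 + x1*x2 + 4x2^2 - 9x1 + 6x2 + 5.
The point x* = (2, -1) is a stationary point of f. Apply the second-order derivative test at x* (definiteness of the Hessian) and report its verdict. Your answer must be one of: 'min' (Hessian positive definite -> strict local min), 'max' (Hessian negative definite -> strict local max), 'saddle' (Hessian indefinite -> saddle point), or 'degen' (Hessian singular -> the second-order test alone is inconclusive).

Compute the Hessian H = grad^2 f:
  H = [[5, 1], [1, 8]]
Verify stationarity: grad f(x*) = H x* + g = (0, 0).
Eigenvalues of H: 4.6972, 8.3028.
Both eigenvalues > 0, so H is positive definite -> x* is a strict local min.

min


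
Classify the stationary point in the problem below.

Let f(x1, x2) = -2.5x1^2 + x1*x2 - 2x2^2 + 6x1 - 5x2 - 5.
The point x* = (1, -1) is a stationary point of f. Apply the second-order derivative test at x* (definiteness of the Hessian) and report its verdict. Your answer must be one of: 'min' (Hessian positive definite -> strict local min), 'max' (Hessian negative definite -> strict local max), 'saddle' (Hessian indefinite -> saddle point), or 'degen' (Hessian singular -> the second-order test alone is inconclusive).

Compute the Hessian H = grad^2 f:
  H = [[-5, 1], [1, -4]]
Verify stationarity: grad f(x*) = H x* + g = (0, 0).
Eigenvalues of H: -5.618, -3.382.
Both eigenvalues < 0, so H is negative definite -> x* is a strict local max.

max


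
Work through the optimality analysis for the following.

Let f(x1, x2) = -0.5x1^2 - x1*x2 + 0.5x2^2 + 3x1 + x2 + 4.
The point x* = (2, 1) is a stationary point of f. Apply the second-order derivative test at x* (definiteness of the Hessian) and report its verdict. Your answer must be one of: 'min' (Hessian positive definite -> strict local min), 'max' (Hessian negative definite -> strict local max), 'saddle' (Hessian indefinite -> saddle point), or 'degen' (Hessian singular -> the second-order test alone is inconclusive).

Compute the Hessian H = grad^2 f:
  H = [[-1, -1], [-1, 1]]
Verify stationarity: grad f(x*) = H x* + g = (0, 0).
Eigenvalues of H: -1.4142, 1.4142.
Eigenvalues have mixed signs, so H is indefinite -> x* is a saddle point.

saddle


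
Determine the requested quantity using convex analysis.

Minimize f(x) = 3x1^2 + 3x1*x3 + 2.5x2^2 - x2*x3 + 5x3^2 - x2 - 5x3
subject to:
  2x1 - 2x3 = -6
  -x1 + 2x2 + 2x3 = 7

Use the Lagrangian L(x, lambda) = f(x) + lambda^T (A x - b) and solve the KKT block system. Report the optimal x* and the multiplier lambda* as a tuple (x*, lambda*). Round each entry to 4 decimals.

Form the Lagrangian:
  L(x, lambda) = (1/2) x^T Q x + c^T x + lambda^T (A x - b)
Stationarity (grad_x L = 0): Q x + c + A^T lambda = 0.
Primal feasibility: A x = b.

This gives the KKT block system:
  [ Q   A^T ] [ x     ]   [-c ]
  [ A    0  ] [ lambda ] = [ b ]

Solving the linear system:
  x*      = (-1.4124, 1.2062, 1.5876)
  lambda* = (0.9948, -1.7216)
  f(x*)   = 4.4381

x* = (-1.4124, 1.2062, 1.5876), lambda* = (0.9948, -1.7216)


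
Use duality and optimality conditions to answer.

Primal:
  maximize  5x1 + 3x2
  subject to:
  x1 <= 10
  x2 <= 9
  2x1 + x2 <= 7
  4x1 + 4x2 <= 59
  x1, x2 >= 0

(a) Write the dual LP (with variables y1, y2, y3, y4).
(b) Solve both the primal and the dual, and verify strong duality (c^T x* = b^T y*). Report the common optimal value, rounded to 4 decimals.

The standard primal-dual pair for 'max c^T x s.t. A x <= b, x >= 0' is:
  Dual:  min b^T y  s.t.  A^T y >= c,  y >= 0.

So the dual LP is:
  minimize  10y1 + 9y2 + 7y3 + 59y4
  subject to:
    y1 + 2y3 + 4y4 >= 5
    y2 + y3 + 4y4 >= 3
    y1, y2, y3, y4 >= 0

Solving the primal: x* = (0, 7).
  primal value c^T x* = 21.
Solving the dual: y* = (0, 0, 3, 0).
  dual value b^T y* = 21.
Strong duality: c^T x* = b^T y*. Confirmed.

21


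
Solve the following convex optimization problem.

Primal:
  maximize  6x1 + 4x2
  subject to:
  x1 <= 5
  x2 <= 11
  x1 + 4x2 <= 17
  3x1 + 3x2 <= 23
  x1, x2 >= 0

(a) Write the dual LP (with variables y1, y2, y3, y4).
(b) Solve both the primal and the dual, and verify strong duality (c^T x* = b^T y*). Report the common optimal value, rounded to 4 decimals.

The standard primal-dual pair for 'max c^T x s.t. A x <= b, x >= 0' is:
  Dual:  min b^T y  s.t.  A^T y >= c,  y >= 0.

So the dual LP is:
  minimize  5y1 + 11y2 + 17y3 + 23y4
  subject to:
    y1 + y3 + 3y4 >= 6
    y2 + 4y3 + 3y4 >= 4
    y1, y2, y3, y4 >= 0

Solving the primal: x* = (5, 2.6667).
  primal value c^T x* = 40.6667.
Solving the dual: y* = (2, 0, 0, 1.3333).
  dual value b^T y* = 40.6667.
Strong duality: c^T x* = b^T y*. Confirmed.

40.6667


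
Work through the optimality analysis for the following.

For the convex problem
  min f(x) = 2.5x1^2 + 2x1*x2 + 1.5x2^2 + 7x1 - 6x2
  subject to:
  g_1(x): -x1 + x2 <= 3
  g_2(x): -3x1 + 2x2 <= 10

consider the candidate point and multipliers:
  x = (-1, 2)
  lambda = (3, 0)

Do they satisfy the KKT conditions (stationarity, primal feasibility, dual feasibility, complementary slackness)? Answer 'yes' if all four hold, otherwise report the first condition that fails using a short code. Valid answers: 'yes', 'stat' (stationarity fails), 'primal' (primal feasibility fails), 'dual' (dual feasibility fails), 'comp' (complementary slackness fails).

Gradient of f: grad f(x) = Q x + c = (6, -2)
Constraint values g_i(x) = a_i^T x - b_i:
  g_1((-1, 2)) = 0
  g_2((-1, 2)) = -3
Stationarity residual: grad f(x) + sum_i lambda_i a_i = (3, 1)
  -> stationarity FAILS
Primal feasibility (all g_i <= 0): OK
Dual feasibility (all lambda_i >= 0): OK
Complementary slackness (lambda_i * g_i(x) = 0 for all i): OK

Verdict: the first failing condition is stationarity -> stat.

stat


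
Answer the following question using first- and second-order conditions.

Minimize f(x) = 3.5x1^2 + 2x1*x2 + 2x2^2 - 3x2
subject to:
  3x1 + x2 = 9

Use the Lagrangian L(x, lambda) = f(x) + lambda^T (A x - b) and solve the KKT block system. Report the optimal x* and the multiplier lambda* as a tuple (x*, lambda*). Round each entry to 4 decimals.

Form the Lagrangian:
  L(x, lambda) = (1/2) x^T Q x + c^T x + lambda^T (A x - b)
Stationarity (grad_x L = 0): Q x + c + A^T lambda = 0.
Primal feasibility: A x = b.

This gives the KKT block system:
  [ Q   A^T ] [ x     ]   [-c ]
  [ A    0  ] [ lambda ] = [ b ]

Solving the linear system:
  x*      = (2.6129, 1.1613)
  lambda* = (-6.871)
  f(x*)   = 29.1774

x* = (2.6129, 1.1613), lambda* = (-6.871)


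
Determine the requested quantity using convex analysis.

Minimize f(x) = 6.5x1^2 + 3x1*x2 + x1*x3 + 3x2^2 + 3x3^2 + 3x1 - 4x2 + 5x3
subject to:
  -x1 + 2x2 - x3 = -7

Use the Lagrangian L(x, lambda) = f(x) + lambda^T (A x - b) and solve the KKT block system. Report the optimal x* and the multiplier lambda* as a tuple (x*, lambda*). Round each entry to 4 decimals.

Form the Lagrangian:
  L(x, lambda) = (1/2) x^T Q x + c^T x + lambda^T (A x - b)
Stationarity (grad_x L = 0): Q x + c + A^T lambda = 0.
Primal feasibility: A x = b.

This gives the KKT block system:
  [ Q   A^T ] [ x     ]   [-c ]
  [ A    0  ] [ lambda ] = [ b ]

Solving the linear system:
  x*      = (1.0412, -2.757, 0.4447)
  lambda* = (8.7093)
  f(x*)   = 38.6703

x* = (1.0412, -2.757, 0.4447), lambda* = (8.7093)


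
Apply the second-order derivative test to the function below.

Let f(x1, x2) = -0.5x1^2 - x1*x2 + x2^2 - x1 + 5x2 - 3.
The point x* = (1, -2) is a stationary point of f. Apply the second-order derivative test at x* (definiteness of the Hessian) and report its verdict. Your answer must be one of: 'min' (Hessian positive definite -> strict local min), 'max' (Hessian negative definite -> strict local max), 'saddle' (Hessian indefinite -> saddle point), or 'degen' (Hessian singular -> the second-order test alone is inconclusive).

Compute the Hessian H = grad^2 f:
  H = [[-1, -1], [-1, 2]]
Verify stationarity: grad f(x*) = H x* + g = (0, 0).
Eigenvalues of H: -1.3028, 2.3028.
Eigenvalues have mixed signs, so H is indefinite -> x* is a saddle point.

saddle
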